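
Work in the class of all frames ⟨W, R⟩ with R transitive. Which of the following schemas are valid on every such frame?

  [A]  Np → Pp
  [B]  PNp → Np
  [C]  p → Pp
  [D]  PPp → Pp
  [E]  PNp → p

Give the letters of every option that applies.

D

(A) Np → Pp (axiom D) characterises the serial frames. Such an R need not be serial — not valid.
(B) the dual of axiom 5: valid iff R is euclidean. Such an R need not be euclidean — not valid.
(C) p → Pp (the dual of axiom T) characterises the reflexive frames. Such an R need not be reflexive — not valid.
(D) the dual of axiom 4: valid iff R is transitive. Every such R is transitive — valid.
(E) the dual of axiom B: valid iff R is symmetric. Such an R need not be symmetric — not valid.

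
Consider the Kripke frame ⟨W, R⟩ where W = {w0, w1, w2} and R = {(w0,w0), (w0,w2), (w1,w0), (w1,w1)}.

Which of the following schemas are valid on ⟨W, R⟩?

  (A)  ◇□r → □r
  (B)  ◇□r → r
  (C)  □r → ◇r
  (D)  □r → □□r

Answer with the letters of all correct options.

R is not symmetric: w0 R w2 but not w2 R w0.
R is not transitive: w1 R w0 and w0 R w2 but not w1 R w2.
R is not euclidean: w0 R w2 and w0 R w0 but not w2 R w0.
R is not serial: w2 has no R-successor.
(A) the dual of axiom 5: valid iff R is euclidean. R is not euclidean — not valid.
(B) ◇□r → r is the dual of axiom B, which corresponds to symmetry. R is not symmetric — not valid.
(C) □r → ◇r is axiom D; it is valid on a frame exactly when R is serial. R is not serial, so not valid.
(D) □r → □□r is axiom 4, which corresponds to transitivity. R is not transitive — not valid.

none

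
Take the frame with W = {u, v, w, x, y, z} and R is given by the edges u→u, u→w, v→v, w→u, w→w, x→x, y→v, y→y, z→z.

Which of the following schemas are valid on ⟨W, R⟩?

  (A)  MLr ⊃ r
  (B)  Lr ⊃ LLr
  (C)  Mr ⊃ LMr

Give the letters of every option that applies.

R is not symmetric: y R v but not v R y.
R is transitive: R is closed under composition.
R is not euclidean: y R v and y R y but not v R y.
(A) MLr ⊃ r is the dual of axiom B, which corresponds to symmetry. R is not symmetric — not valid.
(B) Lr ⊃ LLr is axiom 4; it is valid on a frame exactly when R is transitive. R is transitive, so valid.
(C) Mr ⊃ LMr (axiom 5) characterises the euclidean frames. R is not euclidean — not valid.

B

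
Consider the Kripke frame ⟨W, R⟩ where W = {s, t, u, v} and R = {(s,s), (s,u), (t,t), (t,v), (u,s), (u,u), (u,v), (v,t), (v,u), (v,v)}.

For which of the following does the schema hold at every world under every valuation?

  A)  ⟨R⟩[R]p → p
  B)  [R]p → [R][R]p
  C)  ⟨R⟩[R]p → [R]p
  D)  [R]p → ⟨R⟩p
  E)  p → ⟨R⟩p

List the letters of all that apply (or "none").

A, D, E

R is reflexive: each world relates to itself.
R is symmetric: every R-edge is matched by its reverse.
R is not transitive: s R u and u R v but not s R v.
R is not euclidean: u R s and u R v but not s R v.
R is serial: every world has an R-successor.
(A) the dual of axiom B: valid iff R is symmetric. R is symmetric — valid.
(B) [R]p → [R][R]p is axiom 4, which corresponds to transitivity. R is not transitive — not valid.
(C) the dual of axiom 5: valid iff R is euclidean. R is not euclidean — not valid.
(D) [R]p → ⟨R⟩p is axiom D; it is valid on a frame exactly when R is serial. R is serial, so valid.
(E) p → ⟨R⟩p is the dual of axiom T, which corresponds to reflexivity. R is reflexive — valid.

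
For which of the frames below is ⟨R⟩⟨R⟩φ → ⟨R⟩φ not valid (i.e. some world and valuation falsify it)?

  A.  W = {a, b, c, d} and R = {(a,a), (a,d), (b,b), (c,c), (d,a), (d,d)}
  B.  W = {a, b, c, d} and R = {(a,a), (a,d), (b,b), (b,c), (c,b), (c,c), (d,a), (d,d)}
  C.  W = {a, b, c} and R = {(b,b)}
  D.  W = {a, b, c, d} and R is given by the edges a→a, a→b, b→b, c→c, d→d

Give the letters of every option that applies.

The schema ⟨R⟩⟨R⟩φ → ⟨R⟩φ is the dual of axiom 4; it is valid on a frame iff R is transitive.
(A) R is transitive (R is closed under composition), so the schema is valid here.
(B) R is transitive (R is closed under composition), so the schema is valid here.
(C) R is transitive (R is closed under composition), so the schema is valid here.
(D) R is transitive (R is closed under composition), so the schema is valid here.

none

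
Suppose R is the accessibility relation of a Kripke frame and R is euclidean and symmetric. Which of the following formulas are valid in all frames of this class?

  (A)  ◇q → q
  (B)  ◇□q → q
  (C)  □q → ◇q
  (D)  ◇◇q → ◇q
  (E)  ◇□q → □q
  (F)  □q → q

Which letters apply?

B, D, E

A symmetric euclidean relation is transitive (uRv and vRw give vRu by symmetry, then uRw by the euclidean condition, applied at v).
(A) ◇q → q is the converse of T; it holds exactly when R ⊆ identity. Such an R need not be a subset of the identity — not valid.
(B) ◇□q → q is the dual of axiom B, which corresponds to symmetry. Every such R is symmetric — valid.
(C) □q → ◇q is axiom D; it is valid on a frame exactly when R is serial. Such an R need not be serial, so not valid.
(D) ◇◇q → ◇q (the dual of axiom 4) characterises the transitive frames. Every such R is transitive — valid.
(E) the dual of axiom 5: valid iff R is euclidean. Every such R is euclidean — valid.
(F) axiom T: valid iff R is reflexive. Such an R need not be reflexive — not valid.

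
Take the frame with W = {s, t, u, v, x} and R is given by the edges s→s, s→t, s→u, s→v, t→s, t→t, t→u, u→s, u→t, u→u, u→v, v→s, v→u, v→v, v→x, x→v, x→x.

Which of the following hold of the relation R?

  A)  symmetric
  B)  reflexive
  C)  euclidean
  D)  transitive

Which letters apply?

A, B

(A) symmetric: every R-edge is matched by its reverse.
(B) reflexive: each world relates to itself.
(C) not euclidean: s R t and s R v but not t R v.
(D) not transitive: s R v and v R x but not s R x.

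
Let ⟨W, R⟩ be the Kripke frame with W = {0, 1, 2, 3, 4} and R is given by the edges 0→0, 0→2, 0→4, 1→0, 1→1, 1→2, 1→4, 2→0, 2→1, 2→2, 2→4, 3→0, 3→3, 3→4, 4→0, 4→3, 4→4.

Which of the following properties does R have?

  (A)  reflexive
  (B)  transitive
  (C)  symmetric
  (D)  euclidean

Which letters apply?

A

(A) reflexive: each world relates to itself.
(B) not transitive: 0 R 2 and 2 R 1 but not 0 R 1.
(C) not symmetric: 1 R 0 but not 0 R 1.
(D) not euclidean: 0 R 4 and 0 R 2 but not 4 R 2.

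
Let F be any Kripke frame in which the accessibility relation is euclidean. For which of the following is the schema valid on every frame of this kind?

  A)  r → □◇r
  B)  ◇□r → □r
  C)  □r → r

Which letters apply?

(A) r → □◇r is axiom B; it is valid on a frame exactly when R is symmetric. Such an R need not be symmetric, so not valid.
(B) ◇□r → □r is the dual of axiom 5; it is valid on a frame exactly when R is euclidean. Every such R is euclidean, so valid.
(C) □r → r (axiom T) characterises the reflexive frames. Such an R need not be reflexive — not valid.

B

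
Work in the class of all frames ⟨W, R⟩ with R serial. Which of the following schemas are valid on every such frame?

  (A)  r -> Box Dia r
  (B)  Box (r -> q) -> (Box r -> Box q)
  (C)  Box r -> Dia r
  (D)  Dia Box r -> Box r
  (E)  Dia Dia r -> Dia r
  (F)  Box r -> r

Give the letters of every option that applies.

(A) axiom B: valid iff R is symmetric. Such an R need not be symmetric — not valid.
(B) Box (r -> q) -> (Box r -> Box q) is the K axiom; it holds on all frames — valid.
(C) Box r -> Dia r is axiom D; it is valid on a frame exactly when R is serial. Every such R is serial, so valid.
(D) the dual of axiom 5: valid iff R is euclidean. Such an R need not be euclidean — not valid.
(E) Dia Dia r -> Dia r is the dual of axiom 4, which corresponds to transitivity. Such an R need not be transitive — not valid.
(F) Box r -> r is axiom T; it is valid on a frame exactly when R is reflexive. Such an R need not be reflexive, so not valid.

B, C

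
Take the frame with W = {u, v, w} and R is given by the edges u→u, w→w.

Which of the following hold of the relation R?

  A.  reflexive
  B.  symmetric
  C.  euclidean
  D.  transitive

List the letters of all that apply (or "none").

(A) not reflexive: not v R v.
(B) symmetric: every R-edge is matched by its reverse.
(C) euclidean: any two R-successors of the same world are R-related.
(D) transitive: R is closed under composition.

B, C, D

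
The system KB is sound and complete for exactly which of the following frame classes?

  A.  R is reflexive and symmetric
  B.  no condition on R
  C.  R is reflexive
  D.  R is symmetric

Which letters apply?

D

(A) this class determines B (= KTB), not KB.
(B) this class determines K, not KB.
(C) this class determines T (= KT), not KB.
(D) KB is sound and complete for exactly this class.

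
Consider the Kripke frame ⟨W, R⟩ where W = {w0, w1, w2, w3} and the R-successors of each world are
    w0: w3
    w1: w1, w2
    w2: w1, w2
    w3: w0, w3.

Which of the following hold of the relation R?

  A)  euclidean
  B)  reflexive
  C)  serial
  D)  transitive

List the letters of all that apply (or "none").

C

(A) not euclidean: w3 R w0 and w3 R w0 but not w0 R w0.
(B) not reflexive: not w0 R w0.
(C) serial: every world has an R-successor.
(D) not transitive: w0 R w3 and w3 R w0 but not w0 R w0.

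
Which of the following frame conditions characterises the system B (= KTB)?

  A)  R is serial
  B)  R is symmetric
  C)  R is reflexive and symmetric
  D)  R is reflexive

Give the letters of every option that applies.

(A) this class determines D, not B (= KTB).
(B) this class determines KB, not B (= KTB).
(C) B (= KTB) is sound and complete for exactly this class.
(D) this class determines T (= KT), not B (= KTB).

C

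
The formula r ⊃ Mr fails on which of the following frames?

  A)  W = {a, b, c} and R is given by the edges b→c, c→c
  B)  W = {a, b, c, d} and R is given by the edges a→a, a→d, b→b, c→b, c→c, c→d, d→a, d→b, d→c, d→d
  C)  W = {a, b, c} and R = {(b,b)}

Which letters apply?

The schema r ⊃ Mr is the dual of axiom T; it is valid on a frame iff R is reflexive.
(A) R is not reflexive (not a R a), so the schema fails here.
(B) R is reflexive (each world relates to itself), so the schema is valid here.
(C) R is not reflexive (not a R a), so the schema fails here.

A, C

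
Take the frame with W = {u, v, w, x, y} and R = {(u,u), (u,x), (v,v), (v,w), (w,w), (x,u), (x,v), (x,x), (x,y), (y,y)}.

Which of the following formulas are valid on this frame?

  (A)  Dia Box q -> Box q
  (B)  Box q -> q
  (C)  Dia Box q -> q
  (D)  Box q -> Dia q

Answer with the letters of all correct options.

B, D

R is reflexive: each world relates to itself.
R is not symmetric: v R w but not w R v.
R is not euclidean: v R w and v R v but not w R v.
R is serial: every world has an R-successor.
(A) Dia Box q -> Box q is the dual of axiom 5; it is valid on a frame exactly when R is euclidean. R is not euclidean, so not valid.
(B) Box q -> q (axiom T) characterises the reflexive frames. R is reflexive — valid.
(C) Dia Box q -> q is the dual of axiom B, which corresponds to symmetry. R is not symmetric — not valid.
(D) axiom D: valid iff R is serial. R is serial — valid.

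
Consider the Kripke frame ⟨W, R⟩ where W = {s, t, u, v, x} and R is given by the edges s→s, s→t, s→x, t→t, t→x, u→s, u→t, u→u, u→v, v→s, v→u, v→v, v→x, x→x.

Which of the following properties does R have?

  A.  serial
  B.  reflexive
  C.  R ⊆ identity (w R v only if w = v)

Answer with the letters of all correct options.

A, B

(A) serial: every world has an R-successor.
(B) reflexive: each world relates to itself.
(C) not ⊆ identity: s R t with s ≠ t.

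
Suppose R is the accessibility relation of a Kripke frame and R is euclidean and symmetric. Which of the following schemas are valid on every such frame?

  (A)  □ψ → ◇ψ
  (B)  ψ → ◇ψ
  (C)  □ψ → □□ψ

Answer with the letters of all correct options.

A symmetric euclidean relation is transitive (uRv and vRw give vRu by symmetry, then uRw by the euclidean condition, applied at v).
(A) □ψ → ◇ψ (axiom D) characterises the serial frames. Such an R need not be serial — not valid.
(B) ψ → ◇ψ (the dual of axiom T) characterises the reflexive frames. Such an R need not be reflexive — not valid.
(C) □ψ → □□ψ is axiom 4, which corresponds to transitivity. Every such R is transitive — valid.

C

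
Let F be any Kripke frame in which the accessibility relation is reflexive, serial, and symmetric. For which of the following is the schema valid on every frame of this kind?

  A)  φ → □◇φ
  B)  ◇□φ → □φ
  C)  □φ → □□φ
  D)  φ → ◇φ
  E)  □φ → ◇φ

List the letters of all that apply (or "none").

(A) φ → □◇φ (axiom B) characterises the symmetric frames. Every such R is symmetric — valid.
(B) ◇□φ → □φ is the dual of axiom 5, which corresponds to the euclidean property. Such an R need not be euclidean — not valid.
(C) □φ → □□φ is axiom 4, which corresponds to transitivity. Such an R need not be transitive — not valid.
(D) φ → ◇φ is the dual of axiom T, which corresponds to reflexivity. Every such R is reflexive — valid.
(E) □φ → ◇φ is axiom D, which corresponds to seriality. Every such R is serial — valid.

A, D, E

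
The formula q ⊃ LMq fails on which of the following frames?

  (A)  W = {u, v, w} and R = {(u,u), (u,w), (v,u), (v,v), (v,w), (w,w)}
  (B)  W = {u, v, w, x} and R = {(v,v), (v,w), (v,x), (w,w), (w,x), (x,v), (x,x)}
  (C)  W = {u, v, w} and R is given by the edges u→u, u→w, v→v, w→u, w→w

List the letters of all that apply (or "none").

The schema q ⊃ LMq is axiom B; it is valid on a frame iff R is symmetric.
(A) R is not symmetric (u R w but not w R u), so the schema fails here.
(B) R is not symmetric (v R w but not w R v), so the schema fails here.
(C) R is symmetric (every R-edge is matched by its reverse), so the schema is valid here.

A, B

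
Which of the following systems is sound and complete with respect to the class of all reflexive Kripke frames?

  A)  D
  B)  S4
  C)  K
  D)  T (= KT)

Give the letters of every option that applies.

D

(A) D is determined by the class of serial frames.
(B) S4 is determined by the class of reflexive and transitive frames.
(C) K is determined by the class of arbitrary frames.
(D) T (= KT) is determined by exactly this class.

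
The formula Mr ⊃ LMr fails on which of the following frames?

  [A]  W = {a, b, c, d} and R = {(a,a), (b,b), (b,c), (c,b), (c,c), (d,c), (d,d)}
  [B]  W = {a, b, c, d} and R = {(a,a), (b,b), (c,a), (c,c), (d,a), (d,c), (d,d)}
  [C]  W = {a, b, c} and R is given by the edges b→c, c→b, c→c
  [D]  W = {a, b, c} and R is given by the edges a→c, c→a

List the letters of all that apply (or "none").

The schema Mr ⊃ LMr is axiom 5; it is valid on a frame iff R is euclidean.
(A) R is not euclidean (d R c and d R d but not c R d), so the schema fails here.
(B) R is not euclidean (c R a and c R c but not a R c), so the schema fails here.
(C) R is not euclidean (c R b and c R b but not b R b), so the schema fails here.
(D) R is not euclidean (a R c and a R c but not c R c), so the schema fails here.

A, B, C, D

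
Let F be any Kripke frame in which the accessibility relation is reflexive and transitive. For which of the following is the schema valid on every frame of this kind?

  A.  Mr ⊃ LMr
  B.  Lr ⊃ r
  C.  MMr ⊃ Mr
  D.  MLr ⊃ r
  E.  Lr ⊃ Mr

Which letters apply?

Reflexive relations are serial.
(A) axiom 5: valid iff R is euclidean. Such an R need not be euclidean — not valid.
(B) Lr ⊃ r is axiom T, which corresponds to reflexivity. Every such R is reflexive — valid.
(C) MMr ⊃ Mr (the dual of axiom 4) characterises the transitive frames. Every such R is transitive — valid.
(D) MLr ⊃ r (the dual of axiom B) characterises the symmetric frames. Such an R need not be symmetric — not valid.
(E) axiom D: valid iff R is serial. Every such R is serial — valid.

B, C, E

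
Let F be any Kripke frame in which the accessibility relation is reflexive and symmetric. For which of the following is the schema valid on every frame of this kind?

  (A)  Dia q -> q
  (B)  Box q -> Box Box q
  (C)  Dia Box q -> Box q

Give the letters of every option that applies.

none

Reflexive relations are serial.
(A) Dia q -> q (the converse of T) corresponds to R being a subset of the identity. Such an R need not be a subset of the identity, so not valid.
(B) Box q -> Box Box q is axiom 4, which corresponds to transitivity. Such an R need not be transitive — not valid.
(C) Dia Box q -> Box q is the dual of axiom 5, which corresponds to the euclidean property. Such an R need not be euclidean — not valid.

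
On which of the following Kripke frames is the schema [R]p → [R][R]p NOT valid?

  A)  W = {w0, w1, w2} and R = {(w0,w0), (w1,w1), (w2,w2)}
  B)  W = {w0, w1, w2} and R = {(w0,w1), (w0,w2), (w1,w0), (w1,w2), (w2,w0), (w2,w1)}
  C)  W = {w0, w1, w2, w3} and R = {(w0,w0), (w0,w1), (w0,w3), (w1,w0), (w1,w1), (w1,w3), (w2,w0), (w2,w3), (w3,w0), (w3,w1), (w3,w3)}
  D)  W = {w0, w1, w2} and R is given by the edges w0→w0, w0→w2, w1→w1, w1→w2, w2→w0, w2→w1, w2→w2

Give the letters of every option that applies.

The schema [R]p → [R][R]p is axiom 4; it is valid on a frame iff R is transitive.
(A) R is transitive (R is closed under composition), so the schema is valid here.
(B) R is not transitive (w0 R w1 and w1 R w0 but not w0 R w0), so the schema fails here.
(C) R is not transitive (w2 R w0 and w0 R w1 but not w2 R w1), so the schema fails here.
(D) R is not transitive (w0 R w2 and w2 R w1 but not w0 R w1), so the schema fails here.

B, C, D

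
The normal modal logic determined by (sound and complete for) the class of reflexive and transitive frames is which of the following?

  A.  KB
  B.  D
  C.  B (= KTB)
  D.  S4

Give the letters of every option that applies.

(A) KB is determined by the class of symmetric frames.
(B) D is determined by the class of serial frames.
(C) B (= KTB) is determined by the class of reflexive and symmetric frames.
(D) S4 is determined by exactly this class.

D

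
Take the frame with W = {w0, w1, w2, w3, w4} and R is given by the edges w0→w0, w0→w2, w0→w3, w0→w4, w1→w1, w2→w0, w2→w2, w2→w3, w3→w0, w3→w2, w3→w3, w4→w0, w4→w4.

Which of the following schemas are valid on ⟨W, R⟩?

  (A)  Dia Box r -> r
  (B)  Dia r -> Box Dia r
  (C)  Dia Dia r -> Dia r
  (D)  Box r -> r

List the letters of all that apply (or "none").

R is reflexive: each world relates to itself.
R is symmetric: every R-edge is matched by its reverse.
R is not transitive: w2 R w0 and w0 R w4 but not w2 R w4.
R is not euclidean: w0 R w2 and w0 R w4 but not w2 R w4.
(A) Dia Box r -> r is the dual of axiom B; it is valid on a frame exactly when R is symmetric. R is symmetric, so valid.
(B) axiom 5: valid iff R is euclidean. R is not euclidean — not valid.
(C) the dual of axiom 4: valid iff R is transitive. R is not transitive — not valid.
(D) axiom T: valid iff R is reflexive. R is reflexive — valid.

A, D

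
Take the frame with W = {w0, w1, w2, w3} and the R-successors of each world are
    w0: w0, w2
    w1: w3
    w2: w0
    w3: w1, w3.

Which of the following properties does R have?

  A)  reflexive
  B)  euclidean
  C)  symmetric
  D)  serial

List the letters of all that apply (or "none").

C, D

(A) not reflexive: not w1 R w1.
(B) not euclidean: w0 R w2 and w0 R w2 but not w2 R w2.
(C) symmetric: every R-edge is matched by its reverse.
(D) serial: every world has an R-successor.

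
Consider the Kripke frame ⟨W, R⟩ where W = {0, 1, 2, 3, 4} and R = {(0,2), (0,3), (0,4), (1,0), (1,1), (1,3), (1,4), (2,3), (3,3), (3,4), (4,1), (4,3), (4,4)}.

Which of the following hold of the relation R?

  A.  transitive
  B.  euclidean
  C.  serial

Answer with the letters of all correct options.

C

(A) not transitive: 0 R 4 and 4 R 1 but not 0 R 1.
(B) not euclidean: 0 R 2 and 0 R 4 but not 2 R 4.
(C) serial: every world has an R-successor.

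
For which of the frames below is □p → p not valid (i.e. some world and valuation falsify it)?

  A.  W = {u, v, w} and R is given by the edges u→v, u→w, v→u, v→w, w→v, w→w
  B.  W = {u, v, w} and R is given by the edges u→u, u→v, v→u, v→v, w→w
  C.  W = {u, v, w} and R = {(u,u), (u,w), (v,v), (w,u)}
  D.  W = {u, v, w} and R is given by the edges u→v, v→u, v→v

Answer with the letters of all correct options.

The schema □p → p is axiom T; it is valid on a frame iff R is reflexive.
(A) R is not reflexive (not u R u), so the schema fails here.
(B) R is reflexive (each world relates to itself), so the schema is valid here.
(C) R is not reflexive (not w R w), so the schema fails here.
(D) R is not reflexive (not u R u), so the schema fails here.

A, C, D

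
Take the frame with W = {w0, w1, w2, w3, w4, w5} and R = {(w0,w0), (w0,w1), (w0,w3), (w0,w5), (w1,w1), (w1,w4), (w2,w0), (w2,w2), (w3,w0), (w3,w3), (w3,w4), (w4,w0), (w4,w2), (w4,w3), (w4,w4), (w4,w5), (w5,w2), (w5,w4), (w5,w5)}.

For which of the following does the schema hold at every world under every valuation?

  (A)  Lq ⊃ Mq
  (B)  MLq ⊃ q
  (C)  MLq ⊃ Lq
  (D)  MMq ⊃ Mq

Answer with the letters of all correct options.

A

R is not symmetric: w0 R w1 but not w1 R w0.
R is not transitive: w0 R w1 and w1 R w4 but not w0 R w4.
R is not euclidean: w0 R w1 and w0 R w0 but not w1 R w0.
R is serial: every world has an R-successor.
(A) axiom D: valid iff R is serial. R is serial — valid.
(B) MLq ⊃ q (the dual of axiom B) characterises the symmetric frames. R is not symmetric — not valid.
(C) MLq ⊃ Lq is the dual of axiom 5, which corresponds to the euclidean property. R is not euclidean — not valid.
(D) MMq ⊃ Mq is the dual of axiom 4, which corresponds to transitivity. R is not transitive — not valid.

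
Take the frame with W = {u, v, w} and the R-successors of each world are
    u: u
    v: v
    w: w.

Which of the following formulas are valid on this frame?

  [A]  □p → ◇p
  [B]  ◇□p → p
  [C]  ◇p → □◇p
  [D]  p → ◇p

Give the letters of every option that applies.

R is reflexive: each world relates to itself.
R is symmetric: every R-edge is matched by its reverse.
R is euclidean: any two R-successors of the same world are R-related.
R is serial: every world has an R-successor.
(A) axiom D: valid iff R is serial. R is serial — valid.
(B) the dual of axiom B: valid iff R is symmetric. R is symmetric — valid.
(C) ◇p → □◇p is axiom 5; it is valid on a frame exactly when R is euclidean. R is euclidean, so valid.
(D) the dual of axiom T: valid iff R is reflexive. R is reflexive — valid.

A, B, C, D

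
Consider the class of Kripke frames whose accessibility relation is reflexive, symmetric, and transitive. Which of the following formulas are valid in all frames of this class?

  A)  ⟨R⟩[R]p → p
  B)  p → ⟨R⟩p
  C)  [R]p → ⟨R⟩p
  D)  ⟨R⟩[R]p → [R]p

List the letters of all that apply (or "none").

A, B, C, D

A relation that is reflexive, symmetric, and transitive is also euclidean and serial.
(A) ⟨R⟩[R]p → p is the dual of axiom B; it is valid on a frame exactly when R is symmetric. Every such R is symmetric, so valid.
(B) p → ⟨R⟩p is the dual of axiom T; it is valid on a frame exactly when R is reflexive. Every such R is reflexive, so valid.
(C) axiom D: valid iff R is serial. Every such R is serial — valid.
(D) ⟨R⟩[R]p → [R]p (the dual of axiom 5) characterises the euclidean frames. Every such R is euclidean — valid.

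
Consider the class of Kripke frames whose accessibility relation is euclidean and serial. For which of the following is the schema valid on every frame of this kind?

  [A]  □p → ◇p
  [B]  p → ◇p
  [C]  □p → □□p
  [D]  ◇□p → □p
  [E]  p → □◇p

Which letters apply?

A, D

(A) axiom D: valid iff R is serial. Every such R is serial — valid.
(B) p → ◇p is the dual of axiom T; it is valid on a frame exactly when R is reflexive. Such an R need not be reflexive, so not valid.
(C) □p → □□p is axiom 4, which corresponds to transitivity. Such an R need not be transitive — not valid.
(D) ◇□p → □p is the dual of axiom 5; it is valid on a frame exactly when R is euclidean. Every such R is euclidean, so valid.
(E) p → □◇p is axiom B, which corresponds to symmetry. Such an R need not be symmetric — not valid.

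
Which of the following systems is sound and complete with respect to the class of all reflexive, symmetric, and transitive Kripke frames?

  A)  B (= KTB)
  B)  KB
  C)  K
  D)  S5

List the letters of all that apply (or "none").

(A) B (= KTB) is determined by the class of reflexive and symmetric frames.
(B) KB is determined by the class of symmetric frames.
(C) K is determined by the class of arbitrary frames.
(D) S5 is determined by exactly this class.

D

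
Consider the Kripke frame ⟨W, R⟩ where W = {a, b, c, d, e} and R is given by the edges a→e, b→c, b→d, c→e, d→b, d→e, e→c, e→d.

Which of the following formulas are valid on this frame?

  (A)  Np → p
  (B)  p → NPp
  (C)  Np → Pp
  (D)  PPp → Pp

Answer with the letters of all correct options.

C

R is not reflexive: not a R a.
R is not symmetric: a R e but not e R a.
R is not transitive: a R e and e R c but not a R c.
R is serial: every world has an R-successor.
(A) Np → p is axiom T; it is valid on a frame exactly when R is reflexive. R is not reflexive, so not valid.
(B) p → NPp is axiom B, which corresponds to symmetry. R is not symmetric — not valid.
(C) Np → Pp is axiom D; it is valid on a frame exactly when R is serial. R is serial, so valid.
(D) PPp → Pp is the dual of axiom 4; it is valid on a frame exactly when R is transitive. R is not transitive, so not valid.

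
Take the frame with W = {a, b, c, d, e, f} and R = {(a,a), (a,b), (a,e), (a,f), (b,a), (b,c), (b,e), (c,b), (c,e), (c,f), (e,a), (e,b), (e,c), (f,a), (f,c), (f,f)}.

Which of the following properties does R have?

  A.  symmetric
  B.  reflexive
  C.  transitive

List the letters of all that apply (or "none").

A

(A) symmetric: every R-edge is matched by its reverse.
(B) not reflexive: not b R b.
(C) not transitive: a R b and b R c but not a R c.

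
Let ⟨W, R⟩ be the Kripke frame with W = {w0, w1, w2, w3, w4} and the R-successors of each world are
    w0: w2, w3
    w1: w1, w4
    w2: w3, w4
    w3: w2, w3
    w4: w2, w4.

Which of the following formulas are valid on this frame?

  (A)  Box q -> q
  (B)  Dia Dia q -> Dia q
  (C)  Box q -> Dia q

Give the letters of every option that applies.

R is not reflexive: not w0 R w0.
R is not transitive: w0 R w2 and w2 R w4 but not w0 R w4.
R is serial: every world has an R-successor.
(A) Box q -> q (axiom T) characterises the reflexive frames. R is not reflexive — not valid.
(B) Dia Dia q -> Dia q is the dual of axiom 4, which corresponds to transitivity. R is not transitive — not valid.
(C) Box q -> Dia q is axiom D, which corresponds to seriality. R is serial — valid.

C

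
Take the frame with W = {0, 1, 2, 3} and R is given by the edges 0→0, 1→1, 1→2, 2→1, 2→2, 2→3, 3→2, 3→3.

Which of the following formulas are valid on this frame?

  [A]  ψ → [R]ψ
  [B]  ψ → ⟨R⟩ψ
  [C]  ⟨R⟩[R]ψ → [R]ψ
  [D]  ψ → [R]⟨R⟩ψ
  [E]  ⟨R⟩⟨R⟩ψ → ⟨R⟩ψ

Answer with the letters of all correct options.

B, D

R is reflexive: each world relates to itself.
R is symmetric: every R-edge is matched by its reverse.
R is not transitive: 1 R 2 and 2 R 3 but not 1 R 3.
R is not euclidean: 2 R 1 and 2 R 3 but not 1 R 3.
R is not a subset of the identity: 1 R 2 with 1 ≠ 2.
(A) ψ → [R]ψ is valid only on frames where every R-edge is a self-loop. Here R ⊄ identity — not valid.
(B) ψ → ⟨R⟩ψ (the dual of axiom T) characterises the reflexive frames. R is reflexive — valid.
(C) ⟨R⟩[R]ψ → [R]ψ is the dual of axiom 5, which corresponds to the euclidean property. R is not euclidean — not valid.
(D) ψ → [R]⟨R⟩ψ is axiom B; it is valid on a frame exactly when R is symmetric. R is symmetric, so valid.
(E) ⟨R⟩⟨R⟩ψ → ⟨R⟩ψ (the dual of axiom 4) characterises the transitive frames. R is not transitive — not valid.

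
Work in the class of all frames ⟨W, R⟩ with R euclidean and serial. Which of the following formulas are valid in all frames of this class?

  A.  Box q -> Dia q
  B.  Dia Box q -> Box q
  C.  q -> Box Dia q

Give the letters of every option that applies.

A, B

(A) axiom D: valid iff R is serial. Every such R is serial — valid.
(B) Dia Box q -> Box q (the dual of axiom 5) characterises the euclidean frames. Every such R is euclidean — valid.
(C) axiom B: valid iff R is symmetric. Such an R need not be symmetric — not valid.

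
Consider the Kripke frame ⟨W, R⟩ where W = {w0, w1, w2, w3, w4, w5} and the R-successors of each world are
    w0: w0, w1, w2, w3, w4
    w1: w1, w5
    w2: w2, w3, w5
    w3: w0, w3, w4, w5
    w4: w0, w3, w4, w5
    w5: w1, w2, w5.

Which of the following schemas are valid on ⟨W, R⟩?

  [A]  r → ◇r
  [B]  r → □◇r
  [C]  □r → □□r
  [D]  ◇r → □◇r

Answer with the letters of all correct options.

R is reflexive: each world relates to itself.
R is not symmetric: w0 R w1 but not w1 R w0.
R is not transitive: w0 R w1 and w1 R w5 but not w0 R w5.
R is not euclidean: w0 R w1 and w0 R w0 but not w1 R w0.
(A) the dual of axiom T: valid iff R is reflexive. R is reflexive — valid.
(B) axiom B: valid iff R is symmetric. R is not symmetric — not valid.
(C) □r → □□r (axiom 4) characterises the transitive frames. R is not transitive — not valid.
(D) ◇r → □◇r is axiom 5; it is valid on a frame exactly when R is euclidean. R is not euclidean, so not valid.

A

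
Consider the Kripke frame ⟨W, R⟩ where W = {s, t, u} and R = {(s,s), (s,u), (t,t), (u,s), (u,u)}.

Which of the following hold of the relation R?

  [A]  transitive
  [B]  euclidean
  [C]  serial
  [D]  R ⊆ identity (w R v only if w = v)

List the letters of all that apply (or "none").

A, B, C

(A) transitive: R is closed under composition.
(B) euclidean: any two R-successors of the same world are R-related.
(C) serial: every world has an R-successor.
(D) not ⊆ identity: s R u with s ≠ u.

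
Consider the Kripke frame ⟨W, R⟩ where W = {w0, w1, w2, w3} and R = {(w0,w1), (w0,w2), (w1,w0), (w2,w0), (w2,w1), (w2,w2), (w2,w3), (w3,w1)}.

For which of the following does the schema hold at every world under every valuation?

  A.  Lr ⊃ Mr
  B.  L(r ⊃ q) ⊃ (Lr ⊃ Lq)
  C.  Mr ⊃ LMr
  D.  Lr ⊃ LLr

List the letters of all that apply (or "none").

R is not transitive: w0 R w1 and w1 R w0 but not w0 R w0.
R is not euclidean: w0 R w1 and w0 R w2 but not w1 R w2.
R is serial: every world has an R-successor.
(A) Lr ⊃ Mr is axiom D; it is valid on a frame exactly when R is serial. R is serial, so valid.
(B) this is just K, valid on every normal frame.
(C) Mr ⊃ LMr is axiom 5; it is valid on a frame exactly when R is euclidean. R is not euclidean, so not valid.
(D) axiom 4: valid iff R is transitive. R is not transitive — not valid.

A, B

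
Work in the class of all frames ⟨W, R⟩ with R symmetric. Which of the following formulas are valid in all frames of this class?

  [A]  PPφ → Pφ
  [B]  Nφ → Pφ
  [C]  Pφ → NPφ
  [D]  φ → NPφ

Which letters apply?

(A) PPφ → Pφ is the dual of axiom 4, which corresponds to transitivity. Such an R need not be transitive — not valid.
(B) Nφ → Pφ is axiom D; it is valid on a frame exactly when R is serial. Such an R need not be serial, so not valid.
(C) Pφ → NPφ (axiom 5) characterises the euclidean frames. Such an R need not be euclidean — not valid.
(D) φ → NPφ (axiom B) characterises the symmetric frames. Every such R is symmetric — valid.

D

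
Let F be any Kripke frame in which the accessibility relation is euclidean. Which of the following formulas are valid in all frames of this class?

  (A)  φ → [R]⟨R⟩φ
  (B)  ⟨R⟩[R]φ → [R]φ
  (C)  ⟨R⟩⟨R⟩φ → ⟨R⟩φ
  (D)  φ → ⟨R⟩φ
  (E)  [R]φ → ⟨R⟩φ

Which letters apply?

B

(A) axiom B: valid iff R is symmetric. Such an R need not be symmetric — not valid.
(B) ⟨R⟩[R]φ → [R]φ is the dual of axiom 5; it is valid on a frame exactly when R is euclidean. Every such R is euclidean, so valid.
(C) ⟨R⟩⟨R⟩φ → ⟨R⟩φ (the dual of axiom 4) characterises the transitive frames. Such an R need not be transitive — not valid.
(D) the dual of axiom T: valid iff R is reflexive. Such an R need not be reflexive — not valid.
(E) axiom D: valid iff R is serial. Such an R need not be serial — not valid.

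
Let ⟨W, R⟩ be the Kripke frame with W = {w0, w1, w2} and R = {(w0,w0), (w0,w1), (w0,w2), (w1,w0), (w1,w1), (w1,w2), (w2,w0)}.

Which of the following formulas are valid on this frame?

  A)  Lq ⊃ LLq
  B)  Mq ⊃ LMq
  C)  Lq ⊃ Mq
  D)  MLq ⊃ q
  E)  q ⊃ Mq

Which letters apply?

C

R is not reflexive: not w2 R w2.
R is not symmetric: w1 R w2 but not w2 R w1.
R is not transitive: w2 R w0 and w0 R w1 but not w2 R w1.
R is not euclidean: w0 R w2 and w0 R w1 but not w2 R w1.
R is serial: every world has an R-successor.
(A) Lq ⊃ LLq is axiom 4, which corresponds to transitivity. R is not transitive — not valid.
(B) axiom 5: valid iff R is euclidean. R is not euclidean — not valid.
(C) Lq ⊃ Mq is axiom D; it is valid on a frame exactly when R is serial. R is serial, so valid.
(D) MLq ⊃ q (the dual of axiom B) characterises the symmetric frames. R is not symmetric — not valid.
(E) q ⊃ Mq is the dual of axiom T; it is valid on a frame exactly when R is reflexive. R is not reflexive, so not valid.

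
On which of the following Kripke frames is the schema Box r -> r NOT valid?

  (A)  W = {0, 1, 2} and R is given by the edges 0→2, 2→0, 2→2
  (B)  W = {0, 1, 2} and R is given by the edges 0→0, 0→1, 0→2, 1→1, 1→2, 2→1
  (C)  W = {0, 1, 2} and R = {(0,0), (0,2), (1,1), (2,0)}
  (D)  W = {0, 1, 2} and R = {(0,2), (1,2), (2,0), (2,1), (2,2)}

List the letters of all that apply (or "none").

A, B, C, D

The schema Box r -> r is axiom T; it is valid on a frame iff R is reflexive.
(A) R is not reflexive (not 0 R 0), so the schema fails here.
(B) R is not reflexive (not 2 R 2), so the schema fails here.
(C) R is not reflexive (not 2 R 2), so the schema fails here.
(D) R is not reflexive (not 0 R 0), so the schema fails here.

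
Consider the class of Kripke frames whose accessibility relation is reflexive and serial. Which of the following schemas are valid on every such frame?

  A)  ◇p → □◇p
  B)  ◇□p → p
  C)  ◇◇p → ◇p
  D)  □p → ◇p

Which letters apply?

(A) ◇p → □◇p (axiom 5) characterises the euclidean frames. Such an R need not be euclidean — not valid.
(B) ◇□p → p is the dual of axiom B, which corresponds to symmetry. Such an R need not be symmetric — not valid.
(C) ◇◇p → ◇p is the dual of axiom 4, which corresponds to transitivity. Such an R need not be transitive — not valid.
(D) □p → ◇p (axiom D) characterises the serial frames. Every such R is serial — valid.

D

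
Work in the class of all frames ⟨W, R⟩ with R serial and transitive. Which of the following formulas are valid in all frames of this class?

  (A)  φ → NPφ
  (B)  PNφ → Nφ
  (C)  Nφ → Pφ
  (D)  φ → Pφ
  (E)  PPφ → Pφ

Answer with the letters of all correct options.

(A) φ → NPφ is axiom B, which corresponds to symmetry. Such an R need not be symmetric — not valid.
(B) the dual of axiom 5: valid iff R is euclidean. Such an R need not be euclidean — not valid.
(C) Nφ → Pφ is axiom D, which corresponds to seriality. Every such R is serial — valid.
(D) φ → Pφ (the dual of axiom T) characterises the reflexive frames. Such an R need not be reflexive — not valid.
(E) the dual of axiom 4: valid iff R is transitive. Every such R is transitive — valid.

C, E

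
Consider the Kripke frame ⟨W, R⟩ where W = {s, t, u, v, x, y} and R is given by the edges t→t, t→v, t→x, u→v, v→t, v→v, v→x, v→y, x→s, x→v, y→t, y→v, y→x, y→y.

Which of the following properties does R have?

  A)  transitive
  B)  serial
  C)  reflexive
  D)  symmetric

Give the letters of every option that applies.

(A) not transitive: t R v and v R y but not t R y.
(B) not serial: s has no R-successor.
(C) not reflexive: not s R s.
(D) not symmetric: t R x but not x R t.

none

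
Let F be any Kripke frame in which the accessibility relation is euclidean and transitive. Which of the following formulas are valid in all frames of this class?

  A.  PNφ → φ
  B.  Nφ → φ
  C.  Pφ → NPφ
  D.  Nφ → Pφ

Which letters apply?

(A) PNφ → φ (the dual of axiom B) characterises the symmetric frames. Such an R need not be symmetric — not valid.
(B) Nφ → φ (axiom T) characterises the reflexive frames. Such an R need not be reflexive — not valid.
(C) axiom 5: valid iff R is euclidean. Every such R is euclidean — valid.
(D) Nφ → Pφ is axiom D; it is valid on a frame exactly when R is serial. Such an R need not be serial, so not valid.

C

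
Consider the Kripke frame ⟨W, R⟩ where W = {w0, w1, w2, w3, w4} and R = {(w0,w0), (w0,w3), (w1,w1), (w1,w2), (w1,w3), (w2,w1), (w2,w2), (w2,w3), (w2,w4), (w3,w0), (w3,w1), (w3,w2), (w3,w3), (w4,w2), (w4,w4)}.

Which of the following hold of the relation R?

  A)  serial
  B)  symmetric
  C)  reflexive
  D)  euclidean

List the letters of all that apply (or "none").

(A) serial: every world has an R-successor.
(B) symmetric: every R-edge is matched by its reverse.
(C) reflexive: each world relates to itself.
(D) not euclidean: w2 R w1 and w2 R w4 but not w1 R w4.

A, B, C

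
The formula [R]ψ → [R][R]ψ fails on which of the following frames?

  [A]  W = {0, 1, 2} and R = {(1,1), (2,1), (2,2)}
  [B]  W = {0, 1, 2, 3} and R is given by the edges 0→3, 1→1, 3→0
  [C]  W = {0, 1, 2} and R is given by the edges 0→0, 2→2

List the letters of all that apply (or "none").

B

The schema [R]ψ → [R][R]ψ is axiom 4; it is valid on a frame iff R is transitive.
(A) R is transitive (R is closed under composition), so the schema is valid here.
(B) R is not transitive (0 R 3 and 3 R 0 but not 0 R 0), so the schema fails here.
(C) R is transitive (R is closed under composition), so the schema is valid here.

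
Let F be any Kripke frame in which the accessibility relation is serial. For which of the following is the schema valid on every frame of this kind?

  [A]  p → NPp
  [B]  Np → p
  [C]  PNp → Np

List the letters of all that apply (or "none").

(A) p → NPp is axiom B, which corresponds to symmetry. Such an R need not be symmetric — not valid.
(B) Np → p is axiom T, which corresponds to reflexivity. Such an R need not be reflexive — not valid.
(C) PNp → Np is the dual of axiom 5, which corresponds to the euclidean property. Such an R need not be euclidean — not valid.

none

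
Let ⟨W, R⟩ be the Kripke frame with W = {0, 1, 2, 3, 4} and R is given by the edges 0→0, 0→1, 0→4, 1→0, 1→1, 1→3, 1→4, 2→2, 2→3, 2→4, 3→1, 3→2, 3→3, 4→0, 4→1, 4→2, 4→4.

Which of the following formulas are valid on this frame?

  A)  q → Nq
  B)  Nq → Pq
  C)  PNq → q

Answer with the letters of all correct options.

B, C

R is symmetric: every R-edge is matched by its reverse.
R is serial: every world has an R-successor.
R is not a subset of the identity: 0 R 1 with 0 ≠ 1.
(A) q → Nq (equivalent to ◇p→p) corresponds to R being a subset of the identity. Here R ⊄ identity, so not valid.
(B) Nq → Pq (axiom D) characterises the serial frames. R is serial — valid.
(C) PNq → q (the dual of axiom B) characterises the symmetric frames. R is symmetric — valid.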